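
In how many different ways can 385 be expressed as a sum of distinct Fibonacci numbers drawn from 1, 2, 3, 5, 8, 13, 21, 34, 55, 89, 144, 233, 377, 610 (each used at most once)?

385 = 377+8 = 377+5+3 = 233+144+8 = 377+5+2+1 = … (10 more), for 14 in all.

14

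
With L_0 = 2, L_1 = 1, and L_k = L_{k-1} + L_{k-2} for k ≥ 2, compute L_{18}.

5778

Iterating the recurrence up to L_{10} = 123 and L_{9} = 76:
L_{11} = L_{10} + L_{9} = 123 + 76 = 199
L_{12} = L_{11} + L_{10} = 199 + 123 = 322
L_{13} = L_{12} + L_{11} = 322 + 199 = 521
L_{14} = L_{13} + L_{12} = 521 + 322 = 843
L_{15} = L_{14} + L_{13} = 843 + 521 = 1364
L_{16} = L_{15} + L_{14} = 1364 + 843 = 2207
L_{17} = L_{16} + L_{15} = 2207 + 1364 = 3571
L_{18} = L_{17} + L_{16} = 3571 + 2207 = 5778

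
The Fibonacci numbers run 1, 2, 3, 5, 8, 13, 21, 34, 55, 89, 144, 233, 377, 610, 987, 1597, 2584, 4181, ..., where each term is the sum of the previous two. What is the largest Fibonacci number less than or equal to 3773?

2584

2584 ≤ 3773 < 4181, so the largest Fibonacci number not exceeding 3773 is 2584.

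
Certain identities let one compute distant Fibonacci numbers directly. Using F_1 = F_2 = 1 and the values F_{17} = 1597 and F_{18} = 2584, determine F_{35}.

9227465

By F_{2k+1} = F_k² + F_{k+1}²: F_{35} = 1597² + 2584² = 2550409 + 6677056 = 9227465.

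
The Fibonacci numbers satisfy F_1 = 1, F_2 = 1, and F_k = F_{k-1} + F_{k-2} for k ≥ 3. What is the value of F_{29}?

Iterating the recurrence up to F_{25} = 75025 and F_{24} = 46368:
F_{26} = F_{25} + F_{24} = 75025 + 46368 = 121393
F_{27} = F_{26} + F_{25} = 121393 + 75025 = 196418
F_{28} = F_{27} + F_{26} = 196418 + 121393 = 317811
F_{29} = F_{28} + F_{27} = 317811 + 196418 = 514229

514229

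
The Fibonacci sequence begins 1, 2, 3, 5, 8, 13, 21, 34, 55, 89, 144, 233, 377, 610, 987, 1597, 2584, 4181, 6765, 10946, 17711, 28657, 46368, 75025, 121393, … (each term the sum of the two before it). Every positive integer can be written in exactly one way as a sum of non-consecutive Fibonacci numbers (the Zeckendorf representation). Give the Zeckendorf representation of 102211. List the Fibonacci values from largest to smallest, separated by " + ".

Greedy algorithm:
largest Fibonacci ≤ 102211 is 75025; 102211 − 75025 = 27186
largest Fibonacci ≤ 27186 is 17711; 27186 − 17711 = 9475
largest Fibonacci ≤ 9475 is 6765; 9475 − 6765 = 2710
largest Fibonacci ≤ 2710 is 2584; 2710 − 2584 = 126
largest Fibonacci ≤ 126 is 89; 126 − 89 = 37
largest Fibonacci ≤ 37 is 34; 37 − 34 = 3
largest Fibonacci ≤ 3 is 3; 3 − 3 = 0
So 102211 = 75025 + 17711 + 6765 + 2584 + 89 + 34 + 3, with no two terms consecutive in the sequence.

75025 + 17711 + 6765 + 2584 + 89 + 34 + 3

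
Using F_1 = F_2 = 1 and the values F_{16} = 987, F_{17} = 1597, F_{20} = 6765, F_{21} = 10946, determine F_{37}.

By the addition formula F_{m+n} = F_m F_{n+1} + F_{m−1} F_n with m=21, n=16: F_{37} = 10946·1597 + 6765·987 = 17480762 + 6677055 = 24157817.

24157817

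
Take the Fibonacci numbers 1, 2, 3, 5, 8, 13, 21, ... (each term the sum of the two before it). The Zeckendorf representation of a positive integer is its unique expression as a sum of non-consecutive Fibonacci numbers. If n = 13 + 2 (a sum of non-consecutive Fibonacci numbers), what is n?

13 + 2 = 15.

15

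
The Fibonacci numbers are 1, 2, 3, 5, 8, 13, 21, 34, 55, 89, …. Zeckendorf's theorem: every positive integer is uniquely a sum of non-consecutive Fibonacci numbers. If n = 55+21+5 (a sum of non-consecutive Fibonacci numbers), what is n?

81

55+21+5 = 81.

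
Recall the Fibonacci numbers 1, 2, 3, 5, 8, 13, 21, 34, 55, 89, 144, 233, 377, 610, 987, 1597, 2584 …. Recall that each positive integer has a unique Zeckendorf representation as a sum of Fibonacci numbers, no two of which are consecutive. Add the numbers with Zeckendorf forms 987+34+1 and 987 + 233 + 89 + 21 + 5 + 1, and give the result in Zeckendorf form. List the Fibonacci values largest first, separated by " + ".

1597 + 610 + 144 + 5 + 2

The two numbers are 1022 and 1336, so their sum is 2358.
2358 − 1597 = 761
761 − 610 = 151
151 − 144 = 7
7 − 5 = 2
2 − 2 = 0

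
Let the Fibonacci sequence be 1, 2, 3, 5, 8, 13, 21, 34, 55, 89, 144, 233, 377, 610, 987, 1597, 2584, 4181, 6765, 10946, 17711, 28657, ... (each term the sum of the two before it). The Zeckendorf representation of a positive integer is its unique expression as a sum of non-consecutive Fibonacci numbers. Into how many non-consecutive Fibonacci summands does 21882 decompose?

8

take 17711 (≤ 21882); 21882 − 17711 = 4171
take 2584 (≤ 4171); 4171 − 2584 = 1587
take 987 (≤ 1587); 1587 − 987 = 600
take 377 (≤ 600); 600 − 377 = 223
take 144 (≤ 223); 223 − 144 = 79
take 55 (≤ 79); 79 − 55 = 24
take 21 (≤ 24); 24 − 21 = 3
take 3 (≤ 3); 3 − 3 = 0
21882 = 17711 + 2584 + 987 + 377 + 144 + 55 + 21 + 3, which has 8 terms.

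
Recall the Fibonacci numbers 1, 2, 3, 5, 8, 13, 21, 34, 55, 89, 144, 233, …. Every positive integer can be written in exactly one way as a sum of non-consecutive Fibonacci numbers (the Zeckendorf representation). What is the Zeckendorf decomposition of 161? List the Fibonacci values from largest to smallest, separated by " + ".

144 + 13 + 3 + 1

Greedy algorithm:
161 − 144 = 17
17 − 13 = 4
4 − 3 = 1
1 − 1 = 0
So 161 = 144 + 13 + 3 + 1, with no two terms consecutive in the sequence.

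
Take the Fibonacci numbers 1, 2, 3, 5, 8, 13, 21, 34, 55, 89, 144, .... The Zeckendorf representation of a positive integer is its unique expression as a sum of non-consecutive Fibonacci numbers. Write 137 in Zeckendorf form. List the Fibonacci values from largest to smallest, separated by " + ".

89 ≤ 137 < 144, so take 89; remainder 48
34 ≤ 48 < 55, so take 34; remainder 14
13 ≤ 14 < 21, so take 13; remainder 1
1 ≤ 1 < 2, so take 1; remainder 0
So 137 = 89 + 34 + 13 + 1, with no two terms consecutive in the sequence.

89 + 34 + 13 + 1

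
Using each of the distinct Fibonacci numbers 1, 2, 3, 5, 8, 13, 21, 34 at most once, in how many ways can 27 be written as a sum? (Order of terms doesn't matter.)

4

27 = 21+5+1 = 21+3+2+1 = 13+8+5+1 = 13+8+3+2+1 — 4 representations.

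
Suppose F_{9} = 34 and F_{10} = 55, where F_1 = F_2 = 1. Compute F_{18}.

2584

By the doubling identity F_{2k} = F_k(2F_{k+1} − F_k): F_{18} = 34·(2·55 − 34) = 34·76 = 2584.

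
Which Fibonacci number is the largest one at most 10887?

6765

6765 ≤ 10887 < 10946, so the largest Fibonacci number not exceeding 10887 is 6765.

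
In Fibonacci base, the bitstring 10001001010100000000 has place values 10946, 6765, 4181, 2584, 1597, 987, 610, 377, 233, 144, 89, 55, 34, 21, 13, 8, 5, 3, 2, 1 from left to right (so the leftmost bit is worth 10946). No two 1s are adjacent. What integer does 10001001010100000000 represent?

13119

Summing the place values of the 1 bits: 10946 + 1597 + 377 + 144 + 55 = 13119.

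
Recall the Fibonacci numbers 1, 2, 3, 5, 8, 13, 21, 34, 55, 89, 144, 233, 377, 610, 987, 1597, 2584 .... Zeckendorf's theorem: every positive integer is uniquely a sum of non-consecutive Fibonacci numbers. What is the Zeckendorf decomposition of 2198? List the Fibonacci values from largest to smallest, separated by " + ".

Greedy algorithm:
take 1597 (≤ 2198); 2198 − 1597 = 601
take 377 (≤ 601); 601 − 377 = 224
take 144 (≤ 224); 224 − 144 = 80
take 55 (≤ 80); 80 − 55 = 25
take 21 (≤ 25); 25 − 21 = 4
take 3 (≤ 4); 4 − 3 = 1
take 1 (≤ 1); 1 − 1 = 0
So 2198 = 1597 + 377 + 144 + 55 + 21 + 3 + 1, with no two terms consecutive in the sequence.

1597 + 377 + 144 + 55 + 21 + 3 + 1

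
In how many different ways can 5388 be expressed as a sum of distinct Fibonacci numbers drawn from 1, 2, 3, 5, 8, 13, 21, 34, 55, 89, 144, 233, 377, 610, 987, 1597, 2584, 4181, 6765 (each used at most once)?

5388 = 4181+987+144+55+21 = 4181+987+144+55+13+8 = 4181+610+377+144+55+21 = 4181+987+144+55+13+5+3 = 4181+987+144+34+21+13+8 = … (41 more), for 46 in all.

46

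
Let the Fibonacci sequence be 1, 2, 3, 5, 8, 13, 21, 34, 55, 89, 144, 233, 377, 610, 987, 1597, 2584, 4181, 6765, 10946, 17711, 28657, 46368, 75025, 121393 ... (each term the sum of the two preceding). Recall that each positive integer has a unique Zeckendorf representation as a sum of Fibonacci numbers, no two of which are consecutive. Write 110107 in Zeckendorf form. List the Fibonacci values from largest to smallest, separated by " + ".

75025 ≤ 110107 < 121393, so take 75025; remainder 35082
28657 ≤ 35082 < 46368, so take 28657; remainder 6425
4181 ≤ 6425 < 6765, so take 4181; remainder 2244
1597 ≤ 2244 < 2584, so take 1597; remainder 647
610 ≤ 647 < 987, so take 610; remainder 37
34 ≤ 37 < 55, so take 34; remainder 3
3 ≤ 3 < 5, so take 3; remainder 0
So 110107 = 75025 + 28657 + 4181 + 1597 + 610 + 34 + 3, with no two terms consecutive in the sequence.

75025 + 28657 + 4181 + 1597 + 610 + 34 + 3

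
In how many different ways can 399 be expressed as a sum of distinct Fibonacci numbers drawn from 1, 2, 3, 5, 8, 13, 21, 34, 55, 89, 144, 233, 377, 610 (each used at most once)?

399 = 377+21+1 = 377+13+8+1 = 233+144+21+1 = 377+13+5+3+1 = … (7 more), for 11 in all.

11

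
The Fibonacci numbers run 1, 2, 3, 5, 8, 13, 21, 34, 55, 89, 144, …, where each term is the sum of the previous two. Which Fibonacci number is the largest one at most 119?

89

89 ≤ 119 < 144, so the largest Fibonacci number not exceeding 119 is 89.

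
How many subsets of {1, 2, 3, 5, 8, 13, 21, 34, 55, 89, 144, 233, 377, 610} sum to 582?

Each representation comes from the Zeckendorf form by replacing some F_k with F_{k−1} + F_{k−2} where possible.
582 = 377+144+55+5+1 = 377+144+55+3+2+1 = 377+144+34+21+5+1 = … (11 more), for 14 in all.

14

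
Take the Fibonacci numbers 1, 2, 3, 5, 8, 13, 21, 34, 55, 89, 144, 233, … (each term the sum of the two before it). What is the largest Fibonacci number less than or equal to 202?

144 ≤ 202 < 233, so the largest Fibonacci number not exceeding 202 is 144.

144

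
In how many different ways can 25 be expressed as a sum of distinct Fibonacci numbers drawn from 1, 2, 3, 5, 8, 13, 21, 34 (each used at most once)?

2

25 = 21+3+1 = 13+8+3+1 — 2 representations.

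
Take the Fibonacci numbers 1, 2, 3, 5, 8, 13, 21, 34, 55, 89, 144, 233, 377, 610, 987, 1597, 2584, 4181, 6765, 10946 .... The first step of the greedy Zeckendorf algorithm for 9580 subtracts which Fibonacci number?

6765 ≤ 9580 < 10946, so the largest Fibonacci number not exceeding 9580 is 6765.

6765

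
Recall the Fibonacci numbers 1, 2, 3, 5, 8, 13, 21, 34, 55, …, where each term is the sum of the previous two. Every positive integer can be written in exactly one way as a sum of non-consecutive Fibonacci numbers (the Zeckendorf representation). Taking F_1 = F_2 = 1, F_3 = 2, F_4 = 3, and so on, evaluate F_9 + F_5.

39

F_9 + F_5 = 34 + 5 = 39.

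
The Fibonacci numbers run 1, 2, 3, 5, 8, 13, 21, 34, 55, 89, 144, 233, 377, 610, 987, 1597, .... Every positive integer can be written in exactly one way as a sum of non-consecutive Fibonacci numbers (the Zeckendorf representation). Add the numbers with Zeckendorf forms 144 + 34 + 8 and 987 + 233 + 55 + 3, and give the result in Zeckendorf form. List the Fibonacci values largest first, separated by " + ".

The two numbers are 186 and 1278, so their sum is 1464.
Greedily peel off the largest Fibonacci term at each step:
largest Fibonacci ≤ 1464 is 987; 1464 − 987 = 477
largest Fibonacci ≤ 477 is 377; 477 − 377 = 100
largest Fibonacci ≤ 100 is 89; 100 − 89 = 11
largest Fibonacci ≤ 11 is 8; 11 − 8 = 3
largest Fibonacci ≤ 3 is 3; 3 − 3 = 0

987 + 377 + 89 + 8 + 3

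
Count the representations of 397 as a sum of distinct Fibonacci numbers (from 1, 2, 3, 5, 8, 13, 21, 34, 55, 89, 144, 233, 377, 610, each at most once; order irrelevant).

4

Starting from the Zeckendorf form and repeatedly splitting a term F_k into F_{k−1} + F_{k−2} (when neither is already used) reaches every representation.
397 = 377+13+5+2 = 233+144+13+5+2 = 233+89+55+13+5+2 = 233+89+34+21+13+5+2 — 4 representations.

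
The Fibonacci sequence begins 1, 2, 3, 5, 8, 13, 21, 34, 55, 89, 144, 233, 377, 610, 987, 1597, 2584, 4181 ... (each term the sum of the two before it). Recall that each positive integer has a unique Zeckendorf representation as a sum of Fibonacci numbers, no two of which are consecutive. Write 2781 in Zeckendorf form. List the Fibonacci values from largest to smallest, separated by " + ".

2584 + 144 + 34 + 13 + 5 + 1

Repeatedly subtract the largest Fibonacci number that fits:
2781: greatest Fibonacci not exceeding it is 2584, leaving 197
197: greatest Fibonacci not exceeding it is 144, leaving 53
53: greatest Fibonacci not exceeding it is 34, leaving 19
19: greatest Fibonacci not exceeding it is 13, leaving 6
6: greatest Fibonacci not exceeding it is 5, leaving 1
1: greatest Fibonacci not exceeding it is 1, leaving 0
So 2781 = 2584 + 144 + 34 + 13 + 5 + 1, with no two terms consecutive in the sequence.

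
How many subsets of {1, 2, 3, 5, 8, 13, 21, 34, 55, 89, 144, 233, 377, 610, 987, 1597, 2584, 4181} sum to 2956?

30

2956 = 2584+233+89+34+13+3 = 2584+233+89+34+13+2+1 = 2584+233+89+34+8+5+3 = 1597+987+233+89+34+13+3 = … (26 more), for 30 in all.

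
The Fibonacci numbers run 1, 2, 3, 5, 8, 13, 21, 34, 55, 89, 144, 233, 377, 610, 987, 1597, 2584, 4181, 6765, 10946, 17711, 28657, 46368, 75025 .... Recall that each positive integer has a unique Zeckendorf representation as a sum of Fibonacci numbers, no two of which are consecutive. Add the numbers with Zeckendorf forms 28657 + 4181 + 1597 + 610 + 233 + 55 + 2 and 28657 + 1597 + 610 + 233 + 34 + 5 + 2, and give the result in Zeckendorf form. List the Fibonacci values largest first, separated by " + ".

46368 + 17711 + 1597 + 610 + 144 + 34 + 8 + 1

The two numbers are 35335 and 31138, so their sum is 66473.
subtract 46368 from 66473: 20105 remains
subtract 17711 from 20105: 2394 remains
subtract 1597 from 2394: 797 remains
subtract 610 from 797: 187 remains
subtract 144 from 187: 43 remains
subtract 34 from 43: 9 remains
subtract 8 from 9: 1 remains
subtract 1 from 1: 0 remains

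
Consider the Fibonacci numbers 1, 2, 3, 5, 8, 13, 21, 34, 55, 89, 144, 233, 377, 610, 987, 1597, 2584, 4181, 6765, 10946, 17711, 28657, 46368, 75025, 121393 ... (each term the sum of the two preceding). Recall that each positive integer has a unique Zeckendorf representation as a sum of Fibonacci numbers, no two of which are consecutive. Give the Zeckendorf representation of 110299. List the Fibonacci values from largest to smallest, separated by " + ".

75025 + 28657 + 4181 + 1597 + 610 + 144 + 55 + 21 + 8 + 1

Greedily peel off the largest Fibonacci term at each step:
take 75025 (≤ 110299); 110299 − 75025 = 35274
take 28657 (≤ 35274); 35274 − 28657 = 6617
take 4181 (≤ 6617); 6617 − 4181 = 2436
take 1597 (≤ 2436); 2436 − 1597 = 839
take 610 (≤ 839); 839 − 610 = 229
take 144 (≤ 229); 229 − 144 = 85
take 55 (≤ 85); 85 − 55 = 30
take 21 (≤ 30); 30 − 21 = 9
take 8 (≤ 9); 9 − 8 = 1
take 1 (≤ 1); 1 − 1 = 0
So 110299 = 75025 + 28657 + 4181 + 1597 + 610 + 144 + 55 + 21 + 8 + 1, with no two terms consecutive in the sequence.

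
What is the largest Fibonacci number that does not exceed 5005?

4181 ≤ 5005 < 6765, so the largest Fibonacci number not exceeding 5005 is 4181.

4181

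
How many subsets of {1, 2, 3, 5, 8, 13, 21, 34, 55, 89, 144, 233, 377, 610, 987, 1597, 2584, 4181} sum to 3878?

36

Starting from the Zeckendorf form and repeatedly splitting a term F_k into F_{k−1} + F_{k−2} (when neither is already used) reaches every representation.
3878 = 2584+987+233+55+13+5+1 = 2584+987+233+55+13+3+2+1 = 2584+987+233+34+21+13+5+1 = 2584+987+144+89+55+13+5+1 = … (32 more), for 36 in all.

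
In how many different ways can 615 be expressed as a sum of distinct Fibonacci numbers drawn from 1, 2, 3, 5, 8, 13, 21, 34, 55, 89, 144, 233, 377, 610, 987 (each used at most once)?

Each representation comes from the Zeckendorf form by replacing some F_k with F_{k−1} + F_{k−2} where possible.
615 = 610+5 = 610+3+2 = 377+233+5 = 377+233+3+2 = … (7 more), for 11 in all.

11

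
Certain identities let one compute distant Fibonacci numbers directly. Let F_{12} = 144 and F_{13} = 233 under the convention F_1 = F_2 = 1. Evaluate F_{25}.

75025

By F_{2k+1} = F_k² + F_{k+1}²: F_{25} = 144² + 233² = 20736 + 54289 = 75025.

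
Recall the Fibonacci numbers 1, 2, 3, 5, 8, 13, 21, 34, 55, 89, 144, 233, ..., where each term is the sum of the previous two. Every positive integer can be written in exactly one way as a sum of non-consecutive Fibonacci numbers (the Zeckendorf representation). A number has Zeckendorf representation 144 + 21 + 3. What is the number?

144 + 21 + 3 = 168.

168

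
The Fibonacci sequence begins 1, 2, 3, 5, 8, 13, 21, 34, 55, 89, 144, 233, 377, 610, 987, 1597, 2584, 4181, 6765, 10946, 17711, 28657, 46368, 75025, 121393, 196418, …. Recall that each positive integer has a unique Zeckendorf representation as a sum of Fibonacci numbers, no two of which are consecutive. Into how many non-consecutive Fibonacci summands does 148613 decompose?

7

largest Fibonacci ≤ 148613 is 121393; 148613 − 121393 = 27220
largest Fibonacci ≤ 27220 is 17711; 27220 − 17711 = 9509
largest Fibonacci ≤ 9509 is 6765; 9509 − 6765 = 2744
largest Fibonacci ≤ 2744 is 2584; 2744 − 2584 = 160
largest Fibonacci ≤ 160 is 144; 160 − 144 = 16
largest Fibonacci ≤ 16 is 13; 16 − 13 = 3
largest Fibonacci ≤ 3 is 3; 3 − 3 = 0
148613 = 121393 + 17711 + 6765 + 2584 + 144 + 13 + 3, which has 7 terms.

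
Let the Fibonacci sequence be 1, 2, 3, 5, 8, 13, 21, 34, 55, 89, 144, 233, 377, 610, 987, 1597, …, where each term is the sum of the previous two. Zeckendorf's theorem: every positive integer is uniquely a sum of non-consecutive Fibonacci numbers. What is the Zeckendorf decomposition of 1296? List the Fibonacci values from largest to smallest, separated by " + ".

Greedy algorithm:
subtract 987 from 1296: 309 remains
subtract 233 from 309: 76 remains
subtract 55 from 76: 21 remains
subtract 21 from 21: 0 remains
So 1296 = 987 + 233 + 55 + 21, with no two terms consecutive in the sequence.

987 + 233 + 55 + 21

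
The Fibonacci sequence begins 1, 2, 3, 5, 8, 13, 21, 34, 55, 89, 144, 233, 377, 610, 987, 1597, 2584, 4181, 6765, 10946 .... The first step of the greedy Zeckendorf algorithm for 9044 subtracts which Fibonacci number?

6765

6765 ≤ 9044 < 10946, so the largest Fibonacci number not exceeding 9044 is 6765.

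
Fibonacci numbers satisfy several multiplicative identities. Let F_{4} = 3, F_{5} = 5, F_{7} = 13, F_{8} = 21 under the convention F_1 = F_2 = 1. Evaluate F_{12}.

144

By the addition formula F_{m+n} = F_m F_{n+1} + F_{m−1} F_n with m=5, n=7: F_{12} = 5·21 + 3·13 = 105 + 39 = 144.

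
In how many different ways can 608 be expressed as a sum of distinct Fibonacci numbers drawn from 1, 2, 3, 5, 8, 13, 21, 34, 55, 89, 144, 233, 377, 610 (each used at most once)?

7

Each representation comes from the Zeckendorf form by replacing some F_k with F_{k−1} + F_{k−2} where possible.
608 = 377+144+55+21+8+3 = 377+144+55+21+8+2+1 = 377+144+55+21+5+3+2+1 = … (4 more), for 7 in all.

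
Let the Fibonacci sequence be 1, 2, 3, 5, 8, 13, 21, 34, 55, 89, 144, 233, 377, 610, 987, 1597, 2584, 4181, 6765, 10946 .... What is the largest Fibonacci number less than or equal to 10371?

6765 ≤ 10371 < 10946, so the largest Fibonacci number not exceeding 10371 is 6765.

6765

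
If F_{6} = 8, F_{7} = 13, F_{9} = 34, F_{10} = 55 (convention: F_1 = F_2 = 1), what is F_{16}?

987

By the addition formula F_{m+n} = F_m F_{n+1} + F_{m−1} F_n with m=7, n=9: F_{16} = 13·55 + 8·34 = 715 + 272 = 987.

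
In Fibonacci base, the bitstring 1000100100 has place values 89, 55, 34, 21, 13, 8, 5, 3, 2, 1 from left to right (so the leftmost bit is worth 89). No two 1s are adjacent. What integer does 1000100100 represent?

105

Summing the place values of the 1 bits: 89 + 13 + 3 = 105.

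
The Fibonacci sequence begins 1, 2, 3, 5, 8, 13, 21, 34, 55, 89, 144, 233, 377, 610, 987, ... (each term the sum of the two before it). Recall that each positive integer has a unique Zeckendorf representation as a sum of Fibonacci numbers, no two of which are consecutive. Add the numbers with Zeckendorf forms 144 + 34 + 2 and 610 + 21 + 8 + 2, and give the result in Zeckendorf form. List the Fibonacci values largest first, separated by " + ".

610 + 144 + 55 + 8 + 3 + 1

The two numbers are 180 and 641, so their sum is 821.
Greedy algorithm:
take 610 (≤ 821); 821 − 610 = 211
take 144 (≤ 211); 211 − 144 = 67
take 55 (≤ 67); 67 − 55 = 12
take 8 (≤ 12); 12 − 8 = 4
take 3 (≤ 4); 4 − 3 = 1
take 1 (≤ 1); 1 − 1 = 0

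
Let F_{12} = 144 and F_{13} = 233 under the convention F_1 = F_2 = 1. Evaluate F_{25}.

75025

By F_{2k+1} = F_k² + F_{k+1}²: F_{25} = 144² + 233² = 20736 + 54289 = 75025.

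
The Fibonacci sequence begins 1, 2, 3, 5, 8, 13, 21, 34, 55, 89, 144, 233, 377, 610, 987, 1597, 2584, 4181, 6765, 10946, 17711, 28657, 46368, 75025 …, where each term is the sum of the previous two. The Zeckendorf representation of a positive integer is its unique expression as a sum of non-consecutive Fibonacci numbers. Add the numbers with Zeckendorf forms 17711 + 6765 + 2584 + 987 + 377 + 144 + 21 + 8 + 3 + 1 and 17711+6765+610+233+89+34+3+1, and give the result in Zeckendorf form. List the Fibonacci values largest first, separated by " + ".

46368 + 6765 + 610 + 233 + 55 + 13 + 3

The two numbers are 28601 and 25446, so their sum is 54047.
take 46368 (≤ 54047); 54047 − 46368 = 7679
take 6765 (≤ 7679); 7679 − 6765 = 914
take 610 (≤ 914); 914 − 610 = 304
take 233 (≤ 304); 304 − 233 = 71
take 55 (≤ 71); 71 − 55 = 16
take 13 (≤ 16); 16 − 13 = 3
take 3 (≤ 3); 3 − 3 = 0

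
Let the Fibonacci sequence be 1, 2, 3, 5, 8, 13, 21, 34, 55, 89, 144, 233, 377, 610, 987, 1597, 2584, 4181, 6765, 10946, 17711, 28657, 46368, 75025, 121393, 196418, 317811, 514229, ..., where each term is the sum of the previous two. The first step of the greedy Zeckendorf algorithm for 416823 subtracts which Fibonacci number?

317811

317811 ≤ 416823 < 514229, so the largest Fibonacci number not exceeding 416823 is 317811.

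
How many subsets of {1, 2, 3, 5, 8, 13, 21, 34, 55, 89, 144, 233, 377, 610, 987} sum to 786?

18

786 = 610+144+21+8+3 = 610+144+21+8+2+1 = 610+89+55+21+8+3 = … (15 more), for 18 in all.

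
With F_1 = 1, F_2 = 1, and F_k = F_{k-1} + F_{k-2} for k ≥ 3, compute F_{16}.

987

Iterating the recurrence up to F_{11} = 89 and F_{10} = 55:
F_{12} = F_{11} + F_{10} = 89 + 55 = 144
F_{13} = F_{12} + F_{11} = 144 + 89 = 233
F_{14} = F_{13} + F_{12} = 233 + 144 = 377
F_{15} = F_{14} + F_{13} = 377 + 233 = 610
F_{16} = F_{15} + F_{14} = 610 + 377 = 987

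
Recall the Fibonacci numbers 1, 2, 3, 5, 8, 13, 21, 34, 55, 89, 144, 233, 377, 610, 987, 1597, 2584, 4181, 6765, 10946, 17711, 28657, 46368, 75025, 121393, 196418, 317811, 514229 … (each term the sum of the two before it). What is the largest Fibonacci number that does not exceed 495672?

317811

317811 ≤ 495672 < 514229, so the largest Fibonacci number not exceeding 495672 is 317811.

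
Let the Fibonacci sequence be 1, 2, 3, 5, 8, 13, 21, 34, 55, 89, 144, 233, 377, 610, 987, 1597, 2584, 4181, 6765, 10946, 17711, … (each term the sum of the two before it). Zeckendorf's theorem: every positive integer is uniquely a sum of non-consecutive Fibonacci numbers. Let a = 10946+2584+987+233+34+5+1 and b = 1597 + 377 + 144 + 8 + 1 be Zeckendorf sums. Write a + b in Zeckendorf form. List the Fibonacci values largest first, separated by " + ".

10946 + 4181 + 1597 + 144 + 34 + 13 + 2

The two numbers are 14790 and 2127, so their sum is 16917.
subtract 10946 from 16917: 5971 remains
subtract 4181 from 5971: 1790 remains
subtract 1597 from 1790: 193 remains
subtract 144 from 193: 49 remains
subtract 34 from 49: 15 remains
subtract 13 from 15: 2 remains
subtract 2 from 2: 0 remains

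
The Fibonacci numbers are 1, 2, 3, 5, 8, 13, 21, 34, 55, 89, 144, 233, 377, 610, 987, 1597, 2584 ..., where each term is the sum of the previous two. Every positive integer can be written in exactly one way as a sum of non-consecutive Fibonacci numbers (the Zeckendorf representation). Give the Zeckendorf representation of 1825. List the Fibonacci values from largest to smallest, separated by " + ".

1825 − 1597 = 228
228 − 144 = 84
84 − 55 = 29
29 − 21 = 8
8 − 8 = 0
So 1825 = 1597 + 144 + 55 + 21 + 8, with no two terms consecutive in the sequence.

1597 + 144 + 55 + 21 + 8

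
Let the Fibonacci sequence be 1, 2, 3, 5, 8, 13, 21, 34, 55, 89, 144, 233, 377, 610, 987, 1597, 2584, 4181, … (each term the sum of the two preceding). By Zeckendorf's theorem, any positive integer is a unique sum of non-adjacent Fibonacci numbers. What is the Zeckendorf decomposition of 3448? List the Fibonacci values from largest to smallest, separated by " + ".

2584 + 610 + 233 + 21

2584 ≤ 3448 < 4181, so take 2584; remainder 864
610 ≤ 864 < 987, so take 610; remainder 254
233 ≤ 254 < 377, so take 233; remainder 21
21 ≤ 21 < 34, so take 21; remainder 0
So 3448 = 2584 + 610 + 233 + 21, with no two terms consecutive in the sequence.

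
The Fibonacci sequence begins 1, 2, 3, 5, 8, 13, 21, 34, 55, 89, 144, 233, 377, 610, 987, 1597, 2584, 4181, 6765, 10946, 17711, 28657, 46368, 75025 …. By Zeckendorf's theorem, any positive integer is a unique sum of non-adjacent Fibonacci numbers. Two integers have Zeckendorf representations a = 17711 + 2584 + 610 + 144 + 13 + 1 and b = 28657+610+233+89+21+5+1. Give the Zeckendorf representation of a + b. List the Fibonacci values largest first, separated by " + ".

46368 + 4181 + 89 + 34 + 5 + 2

The two numbers are 21063 and 29616, so their sum is 50679.
Greedy algorithm:
largest Fibonacci ≤ 50679 is 46368; 50679 − 46368 = 4311
largest Fibonacci ≤ 4311 is 4181; 4311 − 4181 = 130
largest Fibonacci ≤ 130 is 89; 130 − 89 = 41
largest Fibonacci ≤ 41 is 34; 41 − 34 = 7
largest Fibonacci ≤ 7 is 5; 7 − 5 = 2
largest Fibonacci ≤ 2 is 2; 2 − 2 = 0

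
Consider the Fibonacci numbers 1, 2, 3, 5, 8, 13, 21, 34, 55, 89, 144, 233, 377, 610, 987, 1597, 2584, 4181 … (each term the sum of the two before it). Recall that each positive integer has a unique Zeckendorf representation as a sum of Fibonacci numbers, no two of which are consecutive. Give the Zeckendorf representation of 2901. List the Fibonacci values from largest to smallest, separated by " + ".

2584 + 233 + 55 + 21 + 8

Greedily peel off the largest Fibonacci term at each step:
2901 − 2584 = 317
317 − 233 = 84
84 − 55 = 29
29 − 21 = 8
8 − 8 = 0
So 2901 = 2584 + 233 + 55 + 21 + 8, with no two terms consecutive in the sequence.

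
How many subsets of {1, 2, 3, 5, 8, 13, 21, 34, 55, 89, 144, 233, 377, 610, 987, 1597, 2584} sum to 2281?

30

2281 = 1597+610+55+13+5+1 = 1597+610+55+13+3+2+1 = 1597+610+34+21+13+5+1 = 1597+377+233+55+13+5+1 = 1597+610+55+8+5+3+2+1 = … (25 more), for 30 in all.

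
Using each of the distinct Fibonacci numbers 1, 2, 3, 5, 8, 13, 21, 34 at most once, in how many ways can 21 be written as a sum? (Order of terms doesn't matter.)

4

21 = 21 = 13+8 = 13+5+3 = 13+5+2+1 — 4 representations.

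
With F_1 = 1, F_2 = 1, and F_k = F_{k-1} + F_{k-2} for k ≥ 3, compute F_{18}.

Iterating the recurrence up to F_{10} = 55 and F_{9} = 34:
F_{11} = F_{10} + F_{9} = 55 + 34 = 89
F_{12} = F_{11} + F_{10} = 89 + 55 = 144
F_{13} = F_{12} + F_{11} = 144 + 89 = 233
F_{14} = F_{13} + F_{12} = 233 + 144 = 377
F_{15} = F_{14} + F_{13} = 377 + 233 = 610
F_{16} = F_{15} + F_{14} = 610 + 377 = 987
F_{17} = F_{16} + F_{15} = 987 + 610 = 1597
F_{18} = F_{17} + F_{16} = 1597 + 987 = 2584

2584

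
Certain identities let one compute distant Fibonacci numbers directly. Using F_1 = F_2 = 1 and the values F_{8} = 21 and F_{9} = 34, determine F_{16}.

By the doubling identity F_{2k} = F_k(2F_{k+1} − F_k): F_{16} = 21·(2·34 − 21) = 21·47 = 987.

987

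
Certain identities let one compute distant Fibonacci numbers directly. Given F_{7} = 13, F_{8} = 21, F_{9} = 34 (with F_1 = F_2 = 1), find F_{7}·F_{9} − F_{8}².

1

13·34 − 21² = 442 − 441 = 1. (Cassini's identity: F_{k−1}F_{k+1} − F_k² = (−1)^k.)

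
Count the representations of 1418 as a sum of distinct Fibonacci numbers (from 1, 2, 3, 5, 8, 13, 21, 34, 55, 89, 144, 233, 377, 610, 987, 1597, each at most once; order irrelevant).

5

Each representation comes from the Zeckendorf form by replacing some F_k with F_{k−1} + F_{k−2} where possible.
1418 = 987+377+34+13+5+2 = 987+233+144+34+13+5+2 = 987+233+89+55+34+13+5+2 = 610+377+233+144+34+13+5+2 = … (1 more), for 5 in all.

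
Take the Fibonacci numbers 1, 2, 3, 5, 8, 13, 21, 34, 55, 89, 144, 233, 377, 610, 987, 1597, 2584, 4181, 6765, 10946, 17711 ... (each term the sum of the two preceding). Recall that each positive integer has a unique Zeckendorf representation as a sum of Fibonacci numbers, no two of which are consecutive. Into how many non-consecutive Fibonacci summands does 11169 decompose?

largest Fibonacci ≤ 11169 is 10946; 11169 − 10946 = 223
largest Fibonacci ≤ 223 is 144; 223 − 144 = 79
largest Fibonacci ≤ 79 is 55; 79 − 55 = 24
largest Fibonacci ≤ 24 is 21; 24 − 21 = 3
largest Fibonacci ≤ 3 is 3; 3 − 3 = 0
11169 = 10946 + 144 + 55 + 21 + 3, which has 5 terms.

5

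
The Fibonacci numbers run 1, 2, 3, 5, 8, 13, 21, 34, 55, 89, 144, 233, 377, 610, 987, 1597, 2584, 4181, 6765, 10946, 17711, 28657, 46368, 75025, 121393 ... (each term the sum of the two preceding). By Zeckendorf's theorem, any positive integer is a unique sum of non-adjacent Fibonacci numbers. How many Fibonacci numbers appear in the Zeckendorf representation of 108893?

Greedy algorithm:
75025 ≤ 108893 < 121393, so take 75025; remainder 33868
28657 ≤ 33868 < 46368, so take 28657; remainder 5211
4181 ≤ 5211 < 6765, so take 4181; remainder 1030
987 ≤ 1030 < 1597, so take 987; remainder 43
34 ≤ 43 < 55, so take 34; remainder 9
8 ≤ 9 < 13, so take 8; remainder 1
1 ≤ 1 < 2, so take 1; remainder 0
108893 = 75025 + 28657 + 4181 + 987 + 34 + 8 + 1, which has 7 terms.

7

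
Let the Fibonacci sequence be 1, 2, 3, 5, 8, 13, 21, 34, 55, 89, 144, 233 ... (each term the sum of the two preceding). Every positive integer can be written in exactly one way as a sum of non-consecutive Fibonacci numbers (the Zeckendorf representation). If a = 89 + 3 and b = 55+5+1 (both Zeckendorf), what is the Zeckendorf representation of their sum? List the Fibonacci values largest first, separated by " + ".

144 + 8 + 1

The two numbers are 92 and 61, so their sum is 153.
subtract 144 from 153: 9 remains
subtract 8 from 9: 1 remains
subtract 1 from 1: 0 remains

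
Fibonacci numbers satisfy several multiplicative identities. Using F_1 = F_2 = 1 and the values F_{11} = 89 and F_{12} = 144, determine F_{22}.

By the doubling identity F_{2k} = F_k(2F_{k+1} − F_k): F_{22} = 89·(2·144 − 89) = 89·199 = 17711.

17711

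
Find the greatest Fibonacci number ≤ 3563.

2584 ≤ 3563 < 4181, so the largest Fibonacci number not exceeding 3563 is 2584.

2584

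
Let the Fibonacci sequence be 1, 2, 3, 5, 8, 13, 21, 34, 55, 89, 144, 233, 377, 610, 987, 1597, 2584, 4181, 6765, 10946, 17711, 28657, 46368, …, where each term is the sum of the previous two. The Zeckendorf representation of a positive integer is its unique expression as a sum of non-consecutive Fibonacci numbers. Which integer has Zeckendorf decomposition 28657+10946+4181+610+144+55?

44593

28657+10946+4181+610+144+55 = 44593.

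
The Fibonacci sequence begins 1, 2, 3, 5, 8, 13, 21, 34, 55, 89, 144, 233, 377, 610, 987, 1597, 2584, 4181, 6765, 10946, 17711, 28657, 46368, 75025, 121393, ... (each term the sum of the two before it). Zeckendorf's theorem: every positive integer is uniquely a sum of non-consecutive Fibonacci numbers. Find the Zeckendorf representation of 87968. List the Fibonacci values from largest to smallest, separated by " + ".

Greedy algorithm:
87968: greatest Fibonacci not exceeding it is 75025, leaving 12943
12943: greatest Fibonacci not exceeding it is 10946, leaving 1997
1997: greatest Fibonacci not exceeding it is 1597, leaving 400
400: greatest Fibonacci not exceeding it is 377, leaving 23
23: greatest Fibonacci not exceeding it is 21, leaving 2
2: greatest Fibonacci not exceeding it is 2, leaving 0
So 87968 = 75025 + 10946 + 1597 + 377 + 21 + 2, with no two terms consecutive in the sequence.

75025 + 10946 + 1597 + 377 + 21 + 2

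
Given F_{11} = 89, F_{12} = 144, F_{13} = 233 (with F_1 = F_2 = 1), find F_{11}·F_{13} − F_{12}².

1

89·233 − 144² = 20737 − 20736 = 1. (Cassini's identity: F_{k−1}F_{k+1} − F_k² = (−1)^k.)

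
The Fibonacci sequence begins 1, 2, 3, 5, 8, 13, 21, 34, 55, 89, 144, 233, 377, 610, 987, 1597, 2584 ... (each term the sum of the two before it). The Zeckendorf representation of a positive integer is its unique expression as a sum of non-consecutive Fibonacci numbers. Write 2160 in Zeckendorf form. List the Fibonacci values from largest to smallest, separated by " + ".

2160: greatest Fibonacci not exceeding it is 1597, leaving 563
563: greatest Fibonacci not exceeding it is 377, leaving 186
186: greatest Fibonacci not exceeding it is 144, leaving 42
42: greatest Fibonacci not exceeding it is 34, leaving 8
8: greatest Fibonacci not exceeding it is 8, leaving 0
So 2160 = 1597 + 377 + 144 + 34 + 8, with no two terms consecutive in the sequence.

1597 + 377 + 144 + 34 + 8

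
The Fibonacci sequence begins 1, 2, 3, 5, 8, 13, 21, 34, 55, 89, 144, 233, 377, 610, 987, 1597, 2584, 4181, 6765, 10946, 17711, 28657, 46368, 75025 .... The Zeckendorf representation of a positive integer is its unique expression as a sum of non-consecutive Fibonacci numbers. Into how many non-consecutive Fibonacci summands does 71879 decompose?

Greedily peel off the largest Fibonacci term at each step:
largest Fibonacci ≤ 71879 is 46368; 71879 − 46368 = 25511
largest Fibonacci ≤ 25511 is 17711; 25511 − 17711 = 7800
largest Fibonacci ≤ 7800 is 6765; 7800 − 6765 = 1035
largest Fibonacci ≤ 1035 is 987; 1035 − 987 = 48
largest Fibonacci ≤ 48 is 34; 48 − 34 = 14
largest Fibonacci ≤ 14 is 13; 14 − 13 = 1
largest Fibonacci ≤ 1 is 1; 1 − 1 = 0
71879 = 46368 + 17711 + 6765 + 987 + 34 + 13 + 1, which has 7 terms.

7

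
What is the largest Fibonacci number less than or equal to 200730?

196418

196418 ≤ 200730 < 317811, so the largest Fibonacci number not exceeding 200730 is 196418.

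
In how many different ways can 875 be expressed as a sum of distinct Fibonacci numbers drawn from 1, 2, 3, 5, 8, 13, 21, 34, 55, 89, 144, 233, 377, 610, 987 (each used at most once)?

20

Starting from the Zeckendorf form and repeatedly splitting a term F_k into F_{k−1} + F_{k−2} (when neither is already used) reaches every representation.
875 = 610+233+21+8+3 = 610+233+21+8+2+1 = 610+144+89+21+8+3 = 610+233+21+5+3+2+1 = … (16 more), for 20 in all.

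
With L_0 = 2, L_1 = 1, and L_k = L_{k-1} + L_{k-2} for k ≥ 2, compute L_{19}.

Iterating the recurrence up to L_{14} = 843 and L_{13} = 521:
L_{15} = L_{14} + L_{13} = 843 + 521 = 1364
L_{16} = L_{15} + L_{14} = 1364 + 843 = 2207
L_{17} = L_{16} + L_{15} = 2207 + 1364 = 3571
L_{18} = L_{17} + L_{16} = 3571 + 2207 = 5778
L_{19} = L_{18} + L_{17} = 5778 + 3571 = 9349

9349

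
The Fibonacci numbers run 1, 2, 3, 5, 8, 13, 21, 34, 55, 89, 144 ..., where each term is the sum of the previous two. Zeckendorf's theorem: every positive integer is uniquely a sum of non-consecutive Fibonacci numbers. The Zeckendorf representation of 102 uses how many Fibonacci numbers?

89 ≤ 102 < 144, so take 89; remainder 13
13 ≤ 13 < 21, so take 13; remainder 0
102 = 89 + 13, which has 2 terms.

2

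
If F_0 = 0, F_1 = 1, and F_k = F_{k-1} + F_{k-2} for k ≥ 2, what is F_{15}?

Iterating the recurrence up to F_{9} = 34 and F_{8} = 21:
F_{10} = F_{9} + F_{8} = 34 + 21 = 55
F_{11} = F_{10} + F_{9} = 55 + 34 = 89
F_{12} = F_{11} + F_{10} = 89 + 55 = 144
F_{13} = F_{12} + F_{11} = 144 + 89 = 233
F_{14} = F_{13} + F_{12} = 233 + 144 = 377
F_{15} = F_{14} + F_{13} = 377 + 233 = 610

610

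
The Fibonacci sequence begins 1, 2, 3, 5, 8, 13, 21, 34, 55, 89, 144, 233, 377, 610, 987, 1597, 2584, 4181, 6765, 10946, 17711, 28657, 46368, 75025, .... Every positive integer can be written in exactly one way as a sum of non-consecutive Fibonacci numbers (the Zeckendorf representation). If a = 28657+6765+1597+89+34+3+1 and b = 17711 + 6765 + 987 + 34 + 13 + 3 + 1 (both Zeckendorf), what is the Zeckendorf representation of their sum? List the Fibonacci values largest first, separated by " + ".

The two numbers are 37146 and 25514, so their sum is 62660.
Repeatedly subtract the largest Fibonacci number that fits:
62660 − 46368 = 16292
16292 − 10946 = 5346
5346 − 4181 = 1165
1165 − 987 = 178
178 − 144 = 34
34 − 34 = 0

46368 + 10946 + 4181 + 987 + 144 + 34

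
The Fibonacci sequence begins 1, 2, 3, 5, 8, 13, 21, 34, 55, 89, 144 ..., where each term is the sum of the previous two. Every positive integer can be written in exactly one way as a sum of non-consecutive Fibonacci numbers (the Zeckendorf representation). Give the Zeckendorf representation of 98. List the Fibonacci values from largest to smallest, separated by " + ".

98: greatest Fibonacci not exceeding it is 89, leaving 9
9: greatest Fibonacci not exceeding it is 8, leaving 1
1: greatest Fibonacci not exceeding it is 1, leaving 0
So 98 = 89 + 8 + 1, with no two terms consecutive in the sequence.

89 + 8 + 1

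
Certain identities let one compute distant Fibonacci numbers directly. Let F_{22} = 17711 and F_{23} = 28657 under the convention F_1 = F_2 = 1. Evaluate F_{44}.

701408733

By the doubling identity F_{2k} = F_k(2F_{k+1} − F_k): F_{44} = 17711·(2·28657 − 17711) = 17711·39603 = 701408733.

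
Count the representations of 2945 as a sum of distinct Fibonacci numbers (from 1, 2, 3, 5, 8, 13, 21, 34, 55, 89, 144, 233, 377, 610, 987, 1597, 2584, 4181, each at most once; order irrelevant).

33

Starting from the Zeckendorf form and repeatedly splitting a term F_k into F_{k−1} + F_{k−2} (when neither is already used) reaches every representation.
2945 = 2584+233+89+34+5 = 2584+233+89+34+3+2 = 2584+233+89+21+13+5 = 1597+987+233+89+34+5 = … (29 more), for 33 in all.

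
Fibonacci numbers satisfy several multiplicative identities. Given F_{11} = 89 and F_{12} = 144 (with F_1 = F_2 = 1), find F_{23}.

28657

By F_{2k+1} = F_k² + F_{k+1}²: F_{23} = 89² + 144² = 7921 + 20736 = 28657.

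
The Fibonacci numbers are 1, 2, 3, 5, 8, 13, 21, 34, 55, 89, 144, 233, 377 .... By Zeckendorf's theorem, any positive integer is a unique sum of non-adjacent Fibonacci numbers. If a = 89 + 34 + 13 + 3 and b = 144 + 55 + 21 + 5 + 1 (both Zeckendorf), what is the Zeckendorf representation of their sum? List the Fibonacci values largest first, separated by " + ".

233 + 89 + 34 + 8 + 1

The two numbers are 139 and 226, so their sum is 365.
Repeatedly subtract the largest Fibonacci number that fits:
largest Fibonacci ≤ 365 is 233; 365 − 233 = 132
largest Fibonacci ≤ 132 is 89; 132 − 89 = 43
largest Fibonacci ≤ 43 is 34; 43 − 34 = 9
largest Fibonacci ≤ 9 is 8; 9 − 8 = 1
largest Fibonacci ≤ 1 is 1; 1 − 1 = 0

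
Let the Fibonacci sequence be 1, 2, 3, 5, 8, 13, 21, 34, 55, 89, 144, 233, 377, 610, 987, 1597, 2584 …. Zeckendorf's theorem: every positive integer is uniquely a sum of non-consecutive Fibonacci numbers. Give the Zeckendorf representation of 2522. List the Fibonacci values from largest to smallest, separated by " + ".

1597 + 610 + 233 + 55 + 21 + 5 + 1

Repeatedly subtract the largest Fibonacci number that fits:
2522: greatest Fibonacci not exceeding it is 1597, leaving 925
925: greatest Fibonacci not exceeding it is 610, leaving 315
315: greatest Fibonacci not exceeding it is 233, leaving 82
82: greatest Fibonacci not exceeding it is 55, leaving 27
27: greatest Fibonacci not exceeding it is 21, leaving 6
6: greatest Fibonacci not exceeding it is 5, leaving 1
1: greatest Fibonacci not exceeding it is 1, leaving 0
So 2522 = 1597 + 610 + 233 + 55 + 21 + 5 + 1, with no two terms consecutive in the sequence.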